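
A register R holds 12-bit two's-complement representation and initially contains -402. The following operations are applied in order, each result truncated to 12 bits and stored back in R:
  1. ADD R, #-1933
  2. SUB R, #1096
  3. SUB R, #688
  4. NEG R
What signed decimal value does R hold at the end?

Start: R = -402 = 111001101110.
R = -402 + (-1933) = -2335; wraps to 1761 = 011011100001
R = 1761 − 1096 = 665 = 001010011001
R = 665 − 688 = -23 = 111111101001
R = −(-23) = 23 = 000000010111

23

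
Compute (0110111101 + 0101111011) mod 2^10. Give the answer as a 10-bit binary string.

  0110111101
+ 0101111011
= 1100111000

1100111000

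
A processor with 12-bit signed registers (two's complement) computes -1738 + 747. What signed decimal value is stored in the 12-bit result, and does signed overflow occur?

-991; no overflow

-1738 → 100100110110
747 → 001011101011
  100100110110
+ 001011101011
= 110000100001
Result 110000100001: MSB = 1 → 3105 − 4096 = -991.
Addends have opposite signs, so signed overflow cannot occur.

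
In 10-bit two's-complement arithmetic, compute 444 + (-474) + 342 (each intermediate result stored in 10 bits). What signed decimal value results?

312

444 + (-474) = -30 (1111100010)
-30 + 342 = 312 (0100111000)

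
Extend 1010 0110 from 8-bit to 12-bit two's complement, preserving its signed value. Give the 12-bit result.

111110100110

MSB of 10100110 is 1; replicate it into the new high bits.
1111|10100110 → 111110100110 (still -90).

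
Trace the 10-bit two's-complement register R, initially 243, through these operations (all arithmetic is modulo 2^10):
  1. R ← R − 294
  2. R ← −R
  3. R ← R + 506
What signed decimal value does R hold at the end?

Start: R = 243 = 0011110011.
R = 243 − 294 = -51 = 1111001101
R = −(-51) = 51 = 0000110011
R = 51 + 506 = 557; wraps to -467 = 1000101101

-467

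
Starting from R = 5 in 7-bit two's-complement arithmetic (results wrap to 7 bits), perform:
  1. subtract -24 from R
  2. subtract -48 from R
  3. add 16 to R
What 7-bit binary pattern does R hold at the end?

Start: R = 5 = 0000101.
R = 5 − (-24) = 29 = 0011101
R = 29 − (-48) = 77; wraps to -51 = 1001101
R = -51 + 16 = -35 = 1011101

1011101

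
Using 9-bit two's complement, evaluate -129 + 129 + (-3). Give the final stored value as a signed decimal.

-3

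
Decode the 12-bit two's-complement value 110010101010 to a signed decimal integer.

-854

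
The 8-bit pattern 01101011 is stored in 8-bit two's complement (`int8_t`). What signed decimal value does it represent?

107

MSB is 0, so the value is non-negative: 01101011 = 107.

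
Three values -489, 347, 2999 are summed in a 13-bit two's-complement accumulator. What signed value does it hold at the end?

2857

-489 + 347 = -142 (1111101110010)
-142 + 2999 = 2857 (0101100101001)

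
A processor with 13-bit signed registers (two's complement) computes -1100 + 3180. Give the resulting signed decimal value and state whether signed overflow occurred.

-1100 → 1101110110100
3180 → 0110001101100
  1101110110100
+ 0110001101100
= 0100000100000  (discard carry-out 1)
Result 0100000100000: MSB = 0 → value 2080.
Addends have opposite signs, so signed overflow cannot occur.

2080; no overflow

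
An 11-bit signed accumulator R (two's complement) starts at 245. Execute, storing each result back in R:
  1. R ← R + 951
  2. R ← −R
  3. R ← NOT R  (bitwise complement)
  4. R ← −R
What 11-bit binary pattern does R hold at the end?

01101010101

Start: R = 245 = 00011110101.
R = 245 + 951 = 1196; wraps to -852 = 10010101100
R = −(-852) = 852 = 01101010100
R = NOT 01101010100 = 10010101011 = -853
R = −(-853) = 853 = 01101010101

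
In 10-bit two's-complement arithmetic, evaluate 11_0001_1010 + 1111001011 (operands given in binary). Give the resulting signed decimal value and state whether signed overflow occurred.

-283; no overflow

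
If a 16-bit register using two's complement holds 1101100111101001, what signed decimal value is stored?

MSB is 1, so the value is negative.
Invert: 0010011000010110. Add 1: 0010011000010111 = 9751. So the value is −9751.

-9751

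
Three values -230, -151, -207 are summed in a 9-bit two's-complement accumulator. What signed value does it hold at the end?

-76

-230 + (-151) = -381 → wraps to 131 (010000011)
131 + (-207) = -76 (110110100)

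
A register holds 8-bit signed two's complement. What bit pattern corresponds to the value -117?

10001011

|-117| = 117 = 01110101 in 8 bits.
Invert the bits: 10001010. Add 1: 10001011.
Check: 10001011 reads as 139 − 256 = -117.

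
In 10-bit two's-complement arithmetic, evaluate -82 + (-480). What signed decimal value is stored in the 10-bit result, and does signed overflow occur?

-82 → 1110101110
-480 → 1000100000
  1110101110
+ 1000100000
= 0111001110  (discard carry-out 1)
Result 0111001110: MSB = 0 → value 462.
Both addends are negative but the stored result is non-negative: signed overflow. The true value -82 + (-480) = -562 lies outside [-512, 511].

462; overflow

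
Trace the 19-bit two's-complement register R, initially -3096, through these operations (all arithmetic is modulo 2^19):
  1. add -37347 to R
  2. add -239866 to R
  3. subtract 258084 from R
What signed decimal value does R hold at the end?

Start: R = -3096 = 1111111001111101000.
R = -3096 + (-37347) = -40443 = 1110110001000000101
R = -40443 + (-239866) = -280309; wraps to 243979 = 0111011100100001011
R = 243979 − 258084 = -14105 = 1111100100011100111

-14105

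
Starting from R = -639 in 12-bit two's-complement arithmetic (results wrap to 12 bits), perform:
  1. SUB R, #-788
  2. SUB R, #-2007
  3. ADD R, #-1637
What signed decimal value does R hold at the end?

519

Start: R = -639 = 110110000001.
R = -639 − (-788) = 149 = 000010010101
R = 149 − (-2007) = 2156; wraps to -1940 = 100001101100
R = -1940 + (-1637) = -3577; wraps to 519 = 001000000111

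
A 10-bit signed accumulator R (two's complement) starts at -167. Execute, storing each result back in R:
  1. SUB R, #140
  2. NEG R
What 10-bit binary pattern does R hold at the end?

Start: R = -167 = 1101011001.
R = -167 − 140 = -307 = 1011001101
R = −(-307) = 307 = 0100110011

0100110011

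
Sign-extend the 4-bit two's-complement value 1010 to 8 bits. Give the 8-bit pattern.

MSB of 1010 is 1; replicate it into the new high bits.
1111|1010 → 11111010 (still -6).

11111010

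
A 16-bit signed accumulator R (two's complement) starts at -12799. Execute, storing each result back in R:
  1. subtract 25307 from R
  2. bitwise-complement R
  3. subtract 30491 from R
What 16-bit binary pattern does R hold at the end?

0001110110111110

Start: R = -12799 = 1100111000000001.
R = -12799 − 25307 = -38106; wraps to 27430 = 0110101100100110
R = NOT 0110101100100110 = 1001010011011001 = -27431
R = -27431 − 30491 = -57922; wraps to 7614 = 0001110110111110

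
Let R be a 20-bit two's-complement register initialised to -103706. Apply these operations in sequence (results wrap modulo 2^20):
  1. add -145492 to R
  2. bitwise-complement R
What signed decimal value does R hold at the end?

249197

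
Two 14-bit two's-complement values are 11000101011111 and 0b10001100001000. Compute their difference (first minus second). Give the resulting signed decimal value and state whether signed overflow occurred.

3671; no overflow

11000101011111 = -3745 (signed)
0b10001100001000 → 10001100001000 = -7416 (signed)
Subtract via negate-and-add: invert 10001100001000 + 1 = 01110011111000 (i.e. 7416).
  11000101011111
+ 01110011111000
= 00111001010111  (discard carry-out 1)
Result 00111001010111: MSB = 0 → value 3671.
Addends (after negating the subtrahend) have opposite signs, so signed overflow cannot occur.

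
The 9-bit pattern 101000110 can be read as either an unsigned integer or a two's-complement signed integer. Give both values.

Unsigned: 101000110 = 326.
Signed: MSB=1 → 326 − 512 = -186.

unsigned = 326, signed = -186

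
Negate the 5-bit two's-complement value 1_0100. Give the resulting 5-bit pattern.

01100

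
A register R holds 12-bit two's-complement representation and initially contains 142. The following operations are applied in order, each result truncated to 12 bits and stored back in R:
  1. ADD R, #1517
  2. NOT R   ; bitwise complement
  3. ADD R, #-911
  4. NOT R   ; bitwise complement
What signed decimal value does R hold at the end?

Start: R = 142 = 000010001110.
R = 142 + 1517 = 1659 = 011001111011
R = NOT 011001111011 = 100110000100 = -1660
R = -1660 + (-911) = -2571; wraps to 1525 = 010111110101
R = NOT 010111110101 = 101000001010 = -1526

-1526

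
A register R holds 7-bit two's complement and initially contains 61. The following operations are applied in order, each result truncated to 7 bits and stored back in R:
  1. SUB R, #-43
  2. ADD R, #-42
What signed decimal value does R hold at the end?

Start: R = 61 = 0111101.
R = 61 − (-43) = 104; wraps to -24 = 1101000
R = -24 + (-42) = -66; wraps to 62 = 0111110

62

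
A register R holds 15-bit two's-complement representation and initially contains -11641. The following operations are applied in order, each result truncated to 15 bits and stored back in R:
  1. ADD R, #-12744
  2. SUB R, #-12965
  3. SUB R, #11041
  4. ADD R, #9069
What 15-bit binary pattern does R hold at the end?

100101110110000

Start: R = -11641 = 101001010000111.
R = -11641 + (-12744) = -24385; wraps to 8383 = 010000010111111
R = 8383 − (-12965) = 21348; wraps to -11420 = 101001101100100
R = -11420 − 11041 = -22461; wraps to 10307 = 010100001000011
R = 10307 + 9069 = 19376; wraps to -13392 = 100101110110000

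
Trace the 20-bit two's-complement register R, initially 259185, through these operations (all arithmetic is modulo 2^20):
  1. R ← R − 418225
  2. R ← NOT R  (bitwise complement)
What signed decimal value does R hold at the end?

159039

Start: R = 259185 = 00111111010001110001.
R = 259185 − 418225 = -159040 = 11011001001011000000
R = NOT 11011001001011000000 = 00100110110100111111 = 159039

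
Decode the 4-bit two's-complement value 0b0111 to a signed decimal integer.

7

MSB is 0, so the value is non-negative: 0111 = 7.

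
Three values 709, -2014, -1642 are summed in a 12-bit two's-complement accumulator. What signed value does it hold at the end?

709 + (-2014) = -1305 (101011100111)
-1305 + (-1642) = -2947 → wraps to 1149 (010001111101)

1149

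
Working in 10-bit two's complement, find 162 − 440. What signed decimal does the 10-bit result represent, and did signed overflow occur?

-278; no overflow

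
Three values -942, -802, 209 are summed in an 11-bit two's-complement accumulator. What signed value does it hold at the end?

-942 + (-802) = -1744 → wraps to 304 (00100110000)
304 + 209 = 513 (01000000001)

513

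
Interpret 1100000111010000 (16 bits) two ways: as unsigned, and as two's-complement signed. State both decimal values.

Unsigned: 1100000111010000 = 49616.
Signed: MSB=1 → 49616 − 65536 = -15920.

unsigned = 49616, signed = -15920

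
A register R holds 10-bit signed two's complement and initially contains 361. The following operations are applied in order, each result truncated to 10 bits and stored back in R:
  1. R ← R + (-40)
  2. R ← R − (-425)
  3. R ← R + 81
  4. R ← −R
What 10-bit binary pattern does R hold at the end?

Start: R = 361 = 0101101001.
R = 361 + (-40) = 321 = 0101000001
R = 321 − (-425) = 746; wraps to -278 = 1011101010
R = -278 + 81 = -197 = 1100111011
R = −(-197) = 197 = 0011000101

0011000101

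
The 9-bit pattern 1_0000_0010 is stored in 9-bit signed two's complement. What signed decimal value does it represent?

-254

MSB is 1, so the value is negative.
Invert: 011111101. Add 1: 011111110 = 254. So the value is −254.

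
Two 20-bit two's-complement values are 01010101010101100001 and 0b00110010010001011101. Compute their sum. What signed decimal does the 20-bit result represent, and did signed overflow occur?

-493122; overflow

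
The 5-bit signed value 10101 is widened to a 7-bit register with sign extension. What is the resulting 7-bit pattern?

1110101

MSB of 10101 is 1; replicate it into the new high bits.
11|10101 → 1110101 (still -11).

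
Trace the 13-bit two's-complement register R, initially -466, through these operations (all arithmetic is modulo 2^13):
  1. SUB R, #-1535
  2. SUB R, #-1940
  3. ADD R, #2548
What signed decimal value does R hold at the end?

Start: R = -466 = 1111000101110.
R = -466 − (-1535) = 1069 = 0010000101101
R = 1069 − (-1940) = 3009 = 0101111000001
R = 3009 + 2548 = 5557; wraps to -2635 = 1010110110101

-2635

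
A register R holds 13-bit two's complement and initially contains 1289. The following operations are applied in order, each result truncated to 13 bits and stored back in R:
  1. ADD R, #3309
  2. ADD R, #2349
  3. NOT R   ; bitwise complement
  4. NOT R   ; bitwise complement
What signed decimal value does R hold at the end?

-1245

Start: R = 1289 = 0010100001001.
R = 1289 + 3309 = 4598; wraps to -3594 = 1000111110110
R = -3594 + 2349 = -1245 = 1101100100011
R = NOT 1101100100011 = 0010011011100 = 1244
R = NOT 0010011011100 = 1101100100011 = -1245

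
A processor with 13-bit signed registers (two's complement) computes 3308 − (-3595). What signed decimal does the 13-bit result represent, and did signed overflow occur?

-1289; overflow

3308 → 0110011101100
-3595 → 1000111110101
Subtract via negate-and-add: invert 1000111110101 + 1 = 0111000001011 (i.e. 3595).
  0110011101100
+ 0111000001011
= 1101011110111
Result 1101011110111: MSB = 1 → 6903 − 8192 = -1289.
Both addends (after negating the subtrahend) are non-negative but the stored result is negative: signed overflow. The true value 3308 − (-3595) = 6903 lies outside [-4096, 4095].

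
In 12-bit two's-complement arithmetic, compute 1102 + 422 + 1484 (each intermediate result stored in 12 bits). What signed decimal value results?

-1088

1102 + 422 = 1524 (010111110100)
1524 + 1484 = 3008 → wraps to -1088 (101111000000)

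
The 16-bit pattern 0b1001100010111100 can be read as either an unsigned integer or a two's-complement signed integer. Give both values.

Unsigned: 1001100010111100 = 39100.
Signed: MSB=1 → 39100 − 65536 = -26436.

unsigned = 39100, signed = -26436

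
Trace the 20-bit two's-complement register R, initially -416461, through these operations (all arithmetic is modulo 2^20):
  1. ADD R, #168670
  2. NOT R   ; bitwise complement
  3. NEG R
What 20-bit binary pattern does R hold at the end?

Start: R = -416461 = 10011010010100110011.
R = -416461 + 168670 = -247791 = 11000011100000010001
R = NOT 11000011100000010001 = 00111100011111101110 = 247790
R = −(247790) = -247790 = 11000011100000010010

11000011100000010010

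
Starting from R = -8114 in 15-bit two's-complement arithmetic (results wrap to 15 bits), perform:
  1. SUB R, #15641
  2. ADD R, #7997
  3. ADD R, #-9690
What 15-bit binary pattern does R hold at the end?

Start: R = -8114 = 110000001001110.
R = -8114 − 15641 = -23755; wraps to 9013 = 010001100110101
R = 9013 + 7997 = 17010; wraps to -15758 = 100001001110010
R = -15758 + (-9690) = -25448; wraps to 7320 = 001110010011000

001110010011000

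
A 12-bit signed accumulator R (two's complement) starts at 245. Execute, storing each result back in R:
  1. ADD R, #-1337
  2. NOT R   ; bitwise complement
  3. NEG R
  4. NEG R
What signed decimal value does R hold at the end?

1091

Start: R = 245 = 000011110101.
R = 245 + (-1337) = -1092 = 101110111100
R = NOT 101110111100 = 010001000011 = 1091
R = −(1091) = -1091 = 101110111101
R = −(-1091) = 1091 = 010001000011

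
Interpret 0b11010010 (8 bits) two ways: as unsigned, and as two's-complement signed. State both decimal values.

Unsigned: 11010010 = 210.
Signed: MSB=1 → 210 − 256 = -46.

unsigned = 210, signed = -46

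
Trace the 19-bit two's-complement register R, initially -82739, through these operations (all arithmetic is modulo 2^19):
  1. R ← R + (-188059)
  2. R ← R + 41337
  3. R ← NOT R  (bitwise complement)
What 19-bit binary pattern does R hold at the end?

0111000000001010100

Start: R = -82739 = 1101011110011001101.
R = -82739 + (-188059) = -270798; wraps to 253490 = 0111101111000110010
R = 253490 + 41337 = 294827; wraps to -229461 = 1000111111110101011
R = NOT 1000111111110101011 = 0111000000001010100 = 229460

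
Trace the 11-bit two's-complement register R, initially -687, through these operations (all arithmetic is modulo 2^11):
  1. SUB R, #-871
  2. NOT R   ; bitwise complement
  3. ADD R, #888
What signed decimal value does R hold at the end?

703

Start: R = -687 = 10101010001.
R = -687 − (-871) = 184 = 00010111000
R = NOT 00010111000 = 11101000111 = -185
R = -185 + 888 = 703 = 01010111111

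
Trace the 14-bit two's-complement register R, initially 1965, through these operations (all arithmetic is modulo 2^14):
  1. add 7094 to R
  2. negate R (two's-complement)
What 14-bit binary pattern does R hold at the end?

Start: R = 1965 = 00011110101101.
R = 1965 + 7094 = 9059; wraps to -7325 = 10001101100011
R = −(-7325) = 7325 = 01110010011101

01110010011101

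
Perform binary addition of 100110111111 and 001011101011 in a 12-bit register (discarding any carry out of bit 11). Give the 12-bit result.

110010101010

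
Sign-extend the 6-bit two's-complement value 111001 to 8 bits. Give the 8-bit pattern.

11111001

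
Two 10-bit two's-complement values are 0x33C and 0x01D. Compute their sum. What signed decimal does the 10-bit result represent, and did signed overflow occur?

0x33C = 1100111100 = -196 (signed)
0x01D = 0000011101 = 29 (signed)
  1100111100
+ 0000011101
= 1101011001
Result 1101011001: MSB = 1 → 857 − 1024 = -167.
Addends have opposite signs, so signed overflow cannot occur.

-167; no overflow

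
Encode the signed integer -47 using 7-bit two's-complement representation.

1010001

|-47| = 47 = 0101111 in 7 bits.
Invert the bits: 1010000. Add 1: 1010001.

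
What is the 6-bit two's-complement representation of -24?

|-24| = 24 = 011000 in 6 bits.
Invert the bits: 100111. Add 1: 101000.
Check: 101000 reads as 40 − 64 = -24.

101000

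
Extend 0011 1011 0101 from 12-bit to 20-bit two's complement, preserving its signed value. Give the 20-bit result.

00000000001110110101

MSB of 001110110101 is 0; replicate it into the new high bits.
00000000|001110110101 → 00000000001110110101 (still 949).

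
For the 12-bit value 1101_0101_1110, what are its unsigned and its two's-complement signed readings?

unsigned = 3422, signed = -674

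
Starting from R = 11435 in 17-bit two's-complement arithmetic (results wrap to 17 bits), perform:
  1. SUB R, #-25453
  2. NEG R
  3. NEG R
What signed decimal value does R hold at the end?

Start: R = 11435 = 00010110010101011.
R = 11435 − (-25453) = 36888 = 01001000000011000
R = −(36888) = -36888 = 10110111111101000
R = −(-36888) = 36888 = 01001000000011000

36888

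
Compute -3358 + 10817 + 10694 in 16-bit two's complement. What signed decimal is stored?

18153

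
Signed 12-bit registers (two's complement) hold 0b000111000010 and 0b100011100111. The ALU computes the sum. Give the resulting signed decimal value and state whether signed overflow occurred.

0b000111000010 → 000111000010 = 450 (signed)
0b100011100111 → 100011100111 = -1817 (signed)
  000111000010
+ 100011100111
= 101010101001
Result 101010101001: MSB = 1 → 2729 − 4096 = -1367.
Addends have opposite signs, so signed overflow cannot occur.

-1367; no overflow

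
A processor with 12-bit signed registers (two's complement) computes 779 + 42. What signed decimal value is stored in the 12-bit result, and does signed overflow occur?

821; no overflow

779 → 001100001011
42 → 000000101010
  001100001011
+ 000000101010
= 001100110101
Result 001100110101: MSB = 0 → value 821.
Both addends are non-negative and so is the stored result: no signed overflow.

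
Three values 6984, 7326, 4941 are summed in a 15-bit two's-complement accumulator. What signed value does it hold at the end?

-13517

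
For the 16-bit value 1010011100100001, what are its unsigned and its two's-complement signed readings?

unsigned = 42785, signed = -22751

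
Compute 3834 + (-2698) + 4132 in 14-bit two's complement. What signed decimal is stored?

3834 + (-2698) = 1136 (00010001110000)
1136 + 4132 = 5268 (01010010010100)

5268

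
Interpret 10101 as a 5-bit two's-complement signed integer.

MSB is 1, so the value is negative.
Unsigned reading: 21. Subtract 2^5 = 32: 21 − 32 = -11.

-11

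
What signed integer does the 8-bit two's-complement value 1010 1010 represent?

-86

MSB is 1, so the value is negative.
Invert: 01010101. Add 1: 01010110 = 86. So the value is −86.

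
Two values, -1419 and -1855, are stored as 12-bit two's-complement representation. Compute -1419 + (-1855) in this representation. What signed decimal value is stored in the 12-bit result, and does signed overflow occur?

822; overflow

-1419 → 101001110101
-1855 → 100011000001
  101001110101
+ 100011000001
= 001100110110  (discard carry-out 1)
Result 001100110110: MSB = 0 → value 822.
Both addends are negative but the stored result is non-negative: signed overflow. The true value -1419 + (-1855) = -3274 lies outside [-2048, 2047].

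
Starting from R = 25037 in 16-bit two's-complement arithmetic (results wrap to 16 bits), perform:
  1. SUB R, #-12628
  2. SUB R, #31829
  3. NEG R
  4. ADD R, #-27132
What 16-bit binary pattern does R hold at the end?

Start: R = 25037 = 0110000111001101.
R = 25037 − (-12628) = 37665; wraps to -27871 = 1001001100100001
R = -27871 − 31829 = -59700; wraps to 5836 = 0001011011001100
R = −(5836) = -5836 = 1110100100110100
R = -5836 + (-27132) = -32968; wraps to 32568 = 0111111100111000

0111111100111000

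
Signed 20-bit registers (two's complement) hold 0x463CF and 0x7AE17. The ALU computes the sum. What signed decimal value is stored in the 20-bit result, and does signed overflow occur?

-257562; overflow

0x463CF = 01000110001111001111 = 287695 (signed)
0x7AE17 = 01111010111000010111 = 503319 (signed)
  01000110001111001111
+ 01111010111000010111
= 11000001000111100110
Result 11000001000111100110: MSB = 1 → 791014 − 1048576 = -257562.
Both addends are non-negative but the stored result is negative: signed overflow. The true value 287695 + 503319 = 791014 lies outside [-524288, 524287].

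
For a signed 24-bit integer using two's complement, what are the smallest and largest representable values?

min = -8388608, max = 8388607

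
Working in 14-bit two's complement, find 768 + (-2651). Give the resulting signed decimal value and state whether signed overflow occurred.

768 → 00001100000000
-2651 → 11010110100101
  00001100000000
+ 11010110100101
= 11100010100101
Result 11100010100101: MSB = 1 → 14501 − 16384 = -1883.
Addends have opposite signs, so signed overflow cannot occur.

-1883; no overflow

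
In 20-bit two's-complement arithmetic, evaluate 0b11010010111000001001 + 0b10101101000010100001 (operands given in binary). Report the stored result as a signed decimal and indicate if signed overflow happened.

0b11010010111000001001 → 11010010111000001001 = -184823 (signed)
0b10101101000010100001 → 10101101000010100001 = -339807 (signed)
  11010010111000001001
+ 10101101000010100001
= 01111111111010101010  (discard carry-out 1)
Result 01111111111010101010: MSB = 0 → value 523946.
Both addends are negative but the stored result is non-negative: signed overflow. The true value -184823 + (-339807) = -524630 lies outside [-524288, 524287].

523946; overflow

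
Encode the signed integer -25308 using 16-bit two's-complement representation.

|-25308| = 25308 = 0110001011011100 in 16 bits.
Invert the bits: 1001110100100011. Add 1: 1001110100100100.

1001110100100100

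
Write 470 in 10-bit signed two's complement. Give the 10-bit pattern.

470 is non-negative, so write it directly in 10 bits: 0111010110.

0111010110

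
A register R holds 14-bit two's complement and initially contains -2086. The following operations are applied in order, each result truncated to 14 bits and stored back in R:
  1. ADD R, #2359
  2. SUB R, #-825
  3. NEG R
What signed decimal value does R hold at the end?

-1098

Start: R = -2086 = 11011111011010.
R = -2086 + 2359 = 273 = 00000100010001
R = 273 − (-825) = 1098 = 00010001001010
R = −(1098) = -1098 = 11101110110110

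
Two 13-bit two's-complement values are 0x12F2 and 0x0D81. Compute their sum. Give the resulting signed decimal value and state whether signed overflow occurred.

115; no overflow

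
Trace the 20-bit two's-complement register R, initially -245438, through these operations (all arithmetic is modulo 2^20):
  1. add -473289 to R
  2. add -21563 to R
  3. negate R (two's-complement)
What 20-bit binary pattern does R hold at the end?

Start: R = -245438 = 11000100000101000010.
R = -245438 + (-473289) = -718727; wraps to 329849 = 01010000100001111001
R = 329849 + (-21563) = 308286 = 01001011010000111110
R = −(308286) = -308286 = 10110100101111000010

10110100101111000010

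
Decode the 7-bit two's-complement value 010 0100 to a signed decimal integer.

36

MSB is 0, so the value is non-negative: 0100100 = 36.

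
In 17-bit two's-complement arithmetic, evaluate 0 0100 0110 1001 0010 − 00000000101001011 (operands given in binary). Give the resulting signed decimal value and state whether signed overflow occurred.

17735; no overflow

0 0100 0110 1001 0010 → 00100011010010010 = 18066 (signed)
00000000101001011 = 331 (signed)
Subtract via negate-and-add: invert 00000000101001011 + 1 = 11111111010110101 (i.e. -331).
  00100011010010010
+ 11111111010110101
= 00100010101000111  (discard carry-out 1)
Result 00100010101000111: MSB = 0 → value 17735.
Addends (after negating the subtrahend) have opposite signs, so signed overflow cannot occur.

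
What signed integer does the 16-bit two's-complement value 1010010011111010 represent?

-23302

MSB is 1, so the value is negative.
Unsigned reading: 42234. Subtract 2^16 = 65536: 42234 − 65536 = -23302.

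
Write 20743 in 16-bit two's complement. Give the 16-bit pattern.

0101000100000111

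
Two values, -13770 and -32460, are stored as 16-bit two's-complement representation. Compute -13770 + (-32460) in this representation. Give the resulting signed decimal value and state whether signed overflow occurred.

19306; overflow

-13770 → 1100101000110110
-32460 → 1000000100110100
  1100101000110110
+ 1000000100110100
= 0100101101101010  (discard carry-out 1)
Result 0100101101101010: MSB = 0 → value 19306.
Both addends are negative but the stored result is non-negative: signed overflow. The true value -13770 + (-32460) = -46230 lies outside [-32768, 32767].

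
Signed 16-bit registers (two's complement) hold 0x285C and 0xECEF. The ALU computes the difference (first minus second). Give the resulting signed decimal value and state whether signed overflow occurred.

0x285C = 0010100001011100 = 10332 (signed)
0xECEF = 1110110011101111 = -4881 (signed)
Subtract via negate-and-add: invert 1110110011101111 + 1 = 0001001100010001 (i.e. 4881).
  0010100001011100
+ 0001001100010001
= 0011101101101101
Result 0011101101101101: MSB = 0 → value 15213.
Both addends (after negating the subtrahend) are non-negative and so is the stored result: no signed overflow.

15213; no overflow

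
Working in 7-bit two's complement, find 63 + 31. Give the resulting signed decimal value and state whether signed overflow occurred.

63 → 0111111
31 → 0011111
  0111111
+ 0011111
= 1011110
Result 1011110: MSB = 1 → 94 − 128 = -34.
Both addends are non-negative but the stored result is negative: signed overflow. The true value 63 + 31 = 94 lies outside [-64, 63].

-34; overflow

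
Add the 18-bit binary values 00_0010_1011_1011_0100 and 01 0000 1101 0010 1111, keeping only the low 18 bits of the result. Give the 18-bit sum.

  000010101110110100
+ 010000110100101111
= 010011100011100011

010011100011100011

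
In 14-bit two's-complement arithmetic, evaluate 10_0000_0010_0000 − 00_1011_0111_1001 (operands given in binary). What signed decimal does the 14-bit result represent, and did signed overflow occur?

5287; overflow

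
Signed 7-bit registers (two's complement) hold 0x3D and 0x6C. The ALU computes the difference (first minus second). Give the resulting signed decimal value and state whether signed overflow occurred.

0x3D = 0111101 = 61 (signed)
0x6C = 1101100 = -20 (signed)
Subtract via negate-and-add: invert 1101100 + 1 = 0010100 (i.e. 20).
  0111101
+ 0010100
= 1010001
Result 1010001: MSB = 1 → 81 − 128 = -47.
Both addends (after negating the subtrahend) are non-negative but the stored result is negative: signed overflow. The true value 61 − (-20) = 81 lies outside [-64, 63].

-47; overflow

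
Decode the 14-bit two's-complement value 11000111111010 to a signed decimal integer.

MSB is 1, so the value is negative.
Unsigned reading: 12794. Subtract 2^14 = 16384: 12794 − 16384 = -3590.

-3590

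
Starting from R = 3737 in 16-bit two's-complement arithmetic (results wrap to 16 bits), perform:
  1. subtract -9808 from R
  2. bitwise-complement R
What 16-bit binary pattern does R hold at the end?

Start: R = 3737 = 0000111010011001.
R = 3737 − (-9808) = 13545 = 0011010011101001
R = NOT 0011010011101001 = 1100101100010110 = -13546

1100101100010110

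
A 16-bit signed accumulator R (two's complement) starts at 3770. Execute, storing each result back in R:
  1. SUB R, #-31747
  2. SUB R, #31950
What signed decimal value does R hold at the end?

3567

Start: R = 3770 = 0000111010111010.
R = 3770 − (-31747) = 35517; wraps to -30019 = 1000101010111101
R = -30019 − 31950 = -61969; wraps to 3567 = 0000110111101111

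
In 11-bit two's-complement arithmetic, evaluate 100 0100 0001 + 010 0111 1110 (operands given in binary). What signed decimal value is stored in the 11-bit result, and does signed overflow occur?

-321; no overflow

100 0100 0001 → 10001000001 = -959 (signed)
010 0111 1110 → 01001111110 = 638 (signed)
  10001000001
+ 01001111110
= 11010111111
Result 11010111111: MSB = 1 → 1727 − 2048 = -321.
Addends have opposite signs, so signed overflow cannot occur.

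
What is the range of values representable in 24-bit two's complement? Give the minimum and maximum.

min = -8388608, max = 8388607

Minimum: −2^23 = -8388608.
Maximum: 2^23 − 1 = 8388607.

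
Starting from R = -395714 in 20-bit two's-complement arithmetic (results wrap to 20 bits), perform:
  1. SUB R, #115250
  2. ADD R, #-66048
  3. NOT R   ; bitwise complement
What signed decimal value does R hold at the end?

-471565

Start: R = -395714 = 10011111011000111110.
R = -395714 − 115250 = -510964 = 10000011010000001100
R = -510964 + (-66048) = -577012; wraps to 471564 = 01110011001000001100
R = NOT 01110011001000001100 = 10001100110111110011 = -471565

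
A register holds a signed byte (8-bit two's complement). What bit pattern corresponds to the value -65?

10111111

|-65| = 65 = 01000001 in 8 bits.
Invert the bits: 10111110. Add 1: 10111111.
Check: 10111111 reads as 191 − 256 = -65.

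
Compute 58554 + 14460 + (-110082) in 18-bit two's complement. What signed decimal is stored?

58554 + 14460 = 73014 (010001110100110110)
73014 + (-110082) = -37068 (110110111100110100)

-37068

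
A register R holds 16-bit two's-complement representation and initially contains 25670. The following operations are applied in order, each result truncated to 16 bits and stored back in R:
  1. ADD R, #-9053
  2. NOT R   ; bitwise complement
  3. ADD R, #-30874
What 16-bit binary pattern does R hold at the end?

Start: R = 25670 = 0110010001000110.
R = 25670 + (-9053) = 16617 = 0100000011101001
R = NOT 0100000011101001 = 1011111100010110 = -16618
R = -16618 + (-30874) = -47492; wraps to 18044 = 0100011001111100

0100011001111100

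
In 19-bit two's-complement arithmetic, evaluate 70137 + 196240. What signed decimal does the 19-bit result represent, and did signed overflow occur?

-257911; overflow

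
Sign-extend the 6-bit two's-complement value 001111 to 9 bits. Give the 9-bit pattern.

MSB of 001111 is 0; replicate it into the new high bits.
000|001111 → 000001111 (still 15).

000001111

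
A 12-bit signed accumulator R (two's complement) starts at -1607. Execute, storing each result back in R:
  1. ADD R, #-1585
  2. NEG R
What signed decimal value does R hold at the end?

-904

Start: R = -1607 = 100110111001.
R = -1607 + (-1585) = -3192; wraps to 904 = 001110001000
R = −(904) = -904 = 110001111000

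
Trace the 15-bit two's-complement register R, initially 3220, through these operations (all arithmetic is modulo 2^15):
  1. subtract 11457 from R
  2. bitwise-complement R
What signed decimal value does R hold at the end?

8236

Start: R = 3220 = 000110010010100.
R = 3220 − 11457 = -8237 = 101111111010011
R = NOT 101111111010011 = 010000000101100 = 8236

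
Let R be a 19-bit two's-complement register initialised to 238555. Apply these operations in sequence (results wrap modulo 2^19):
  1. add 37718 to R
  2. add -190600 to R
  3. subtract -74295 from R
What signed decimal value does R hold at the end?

159968

Start: R = 238555 = 0111010001111011011.
R = 238555 + 37718 = 276273; wraps to -248015 = 1000011011100110001
R = -248015 + (-190600) = -438615; wraps to 85673 = 0010100111010101001
R = 85673 − (-74295) = 159968 = 0100111000011100000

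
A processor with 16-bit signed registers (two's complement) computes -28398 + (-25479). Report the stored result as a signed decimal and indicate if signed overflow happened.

-28398 → 1001000100010010
-25479 → 1001110001111001
  1001000100010010
+ 1001110001111001
= 0010110110001011  (discard carry-out 1)
Result 0010110110001011: MSB = 0 → value 11659.
Both addends are negative but the stored result is non-negative: signed overflow. The true value -28398 + (-25479) = -53877 lies outside [-32768, 32767].

11659; overflow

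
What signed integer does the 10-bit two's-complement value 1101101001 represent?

MSB is 1, so the value is negative.
Unsigned reading: 873. Subtract 2^10 = 1024: 873 − 1024 = -151.

-151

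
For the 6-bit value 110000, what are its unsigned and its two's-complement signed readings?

unsigned = 48, signed = -16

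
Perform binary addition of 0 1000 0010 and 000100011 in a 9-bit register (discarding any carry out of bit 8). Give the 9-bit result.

010100101

  010000010
+ 000100011
= 010100101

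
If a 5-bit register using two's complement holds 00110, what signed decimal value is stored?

6

MSB is 0, so the value is non-negative: 00110 = 6.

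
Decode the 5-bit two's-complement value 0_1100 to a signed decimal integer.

12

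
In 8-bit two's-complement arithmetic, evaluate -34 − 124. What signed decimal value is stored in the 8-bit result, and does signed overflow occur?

98; overflow

-34 → 11011110
124 → 01111100
Subtract via negate-and-add: invert 01111100 + 1 = 10000100 (i.e. -124).
  11011110
+ 10000100
= 01100010  (discard carry-out 1)
Result 01100010: MSB = 0 → value 98.
Both addends (after negating the subtrahend) are negative but the stored result is non-negative: signed overflow. The true value -34 − 124 = -158 lies outside [-128, 127].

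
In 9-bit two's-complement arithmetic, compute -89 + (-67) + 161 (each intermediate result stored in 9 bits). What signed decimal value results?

5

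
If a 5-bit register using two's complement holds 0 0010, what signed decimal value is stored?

MSB is 0, so the value is non-negative: 00010 = 2.

2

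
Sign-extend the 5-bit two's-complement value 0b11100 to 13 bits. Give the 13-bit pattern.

1111111111100

MSB of 11100 is 1; replicate it into the new high bits.
11111111|11100 → 1111111111100 (still -4).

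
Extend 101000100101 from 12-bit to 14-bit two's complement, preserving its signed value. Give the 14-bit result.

11101000100101

MSB of 101000100101 is 1; replicate it into the new high bits.
11|101000100101 → 11101000100101 (still -1499).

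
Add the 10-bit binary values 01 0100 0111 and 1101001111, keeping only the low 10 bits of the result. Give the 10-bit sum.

0010010110

  0101000111
+ 1101001111
= 0010010110  (discard carry-out 1)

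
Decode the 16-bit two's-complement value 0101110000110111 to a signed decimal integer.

MSB is 0, so the value is non-negative: 0101110000110111 = 23607.

23607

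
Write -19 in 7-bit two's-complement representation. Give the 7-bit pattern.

1101101

|-19| = 19 = 0010011 in 7 bits.
Invert the bits: 1101100. Add 1: 1101101.
Check: 1101101 reads as 109 − 128 = -19.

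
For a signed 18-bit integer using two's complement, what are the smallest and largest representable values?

Minimum: −2^17 = -131072.
Maximum: 2^17 − 1 = 131071.

min = -131072, max = 131071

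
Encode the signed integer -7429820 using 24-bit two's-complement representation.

100011101010000101000100

|-7429820| = 7429820 = 011100010101111010111100 in 24 bits.
Invert the bits: 100011101010000101000011. Add 1: 100011101010000101000100.
Check: 100011101010000101000100 reads as 9347396 − 16777216 = -7429820.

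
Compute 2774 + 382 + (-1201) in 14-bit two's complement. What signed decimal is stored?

2774 + 382 = 3156 (00110001010100)
3156 + (-1201) = 1955 (00011110100011)

1955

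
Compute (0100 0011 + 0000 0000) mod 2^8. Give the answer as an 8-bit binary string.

01000011

  01000011
+ 00000000
= 01000011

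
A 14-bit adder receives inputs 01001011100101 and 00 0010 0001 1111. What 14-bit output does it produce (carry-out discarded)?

01010100000100

  01001011100101
+ 00001000011111
= 01010100000100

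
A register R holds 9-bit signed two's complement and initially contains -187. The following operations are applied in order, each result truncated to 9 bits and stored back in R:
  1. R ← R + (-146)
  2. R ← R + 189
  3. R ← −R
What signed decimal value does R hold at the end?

144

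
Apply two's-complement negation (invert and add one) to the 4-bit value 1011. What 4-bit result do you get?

0101

Invert: 0100. Add 1: 0101.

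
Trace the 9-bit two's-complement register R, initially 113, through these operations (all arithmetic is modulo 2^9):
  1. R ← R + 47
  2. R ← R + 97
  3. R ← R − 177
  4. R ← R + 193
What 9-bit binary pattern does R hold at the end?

Start: R = 113 = 001110001.
R = 113 + 47 = 160 = 010100000
R = 160 + 97 = 257; wraps to -255 = 100000001
R = -255 − 177 = -432; wraps to 80 = 001010000
R = 80 + 193 = 273; wraps to -239 = 100010001

100010001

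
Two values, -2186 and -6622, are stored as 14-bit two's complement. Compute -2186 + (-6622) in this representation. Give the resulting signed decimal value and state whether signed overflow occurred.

7576; overflow

-2186 → 11011101110110
-6622 → 10011000100010
  11011101110110
+ 10011000100010
= 01110110011000  (discard carry-out 1)
Result 01110110011000: MSB = 0 → value 7576.
Both addends are negative but the stored result is non-negative: signed overflow. The true value -2186 + (-6622) = -8808 lies outside [-8192, 8191].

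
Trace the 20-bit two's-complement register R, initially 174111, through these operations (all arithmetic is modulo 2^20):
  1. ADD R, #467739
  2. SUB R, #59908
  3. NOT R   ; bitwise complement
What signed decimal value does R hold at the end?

466633

Start: R = 174111 = 00101010100000011111.
R = 174111 + 467739 = 641850; wraps to -406726 = 10011100101100111010
R = -406726 − 59908 = -466634 = 10001110000100110110
R = NOT 10001110000100110110 = 01110001111011001001 = 466633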